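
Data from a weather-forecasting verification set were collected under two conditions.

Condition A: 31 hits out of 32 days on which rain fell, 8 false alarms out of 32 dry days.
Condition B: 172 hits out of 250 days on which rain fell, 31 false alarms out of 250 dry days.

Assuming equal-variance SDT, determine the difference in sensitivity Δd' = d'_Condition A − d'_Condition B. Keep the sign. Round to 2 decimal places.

Δd' = 0.89

Condition A: z(0.9688) = 1.863, z(0.2500) = -0.674, d' = 2.537
Condition B: z(0.6880) = 0.490, z(0.1240) = -1.155, d' = 1.645
Δd' = d'_Condition A − d'_Condition B = 2.537 − 1.645 = 0.892
Condition A has the higher sensitivity.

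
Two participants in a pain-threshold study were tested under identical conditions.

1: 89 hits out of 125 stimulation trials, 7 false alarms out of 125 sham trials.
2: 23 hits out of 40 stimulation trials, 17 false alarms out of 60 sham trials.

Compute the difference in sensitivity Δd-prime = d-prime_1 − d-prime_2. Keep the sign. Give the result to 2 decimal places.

Δd-prime = 1.39

1: z(0.7120) = 0.559, z(0.0560) = -1.589, d' = 2.148
2: z(0.5750) = 0.189, z(0.2833) = -0.573, d' = 0.762
Δd' = d'_1 − d'_2 = 2.148 − 0.762 = 1.386
1 has the higher sensitivity.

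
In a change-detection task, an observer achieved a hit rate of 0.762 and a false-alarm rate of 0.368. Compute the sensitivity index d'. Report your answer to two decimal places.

d' = 1.05

z(H) = z(0.762) = 0.7128
z(FA) = z(0.368) = -0.3372
d' = z(H) − z(FA) = 0.7128 − (-0.3372) = 1.0500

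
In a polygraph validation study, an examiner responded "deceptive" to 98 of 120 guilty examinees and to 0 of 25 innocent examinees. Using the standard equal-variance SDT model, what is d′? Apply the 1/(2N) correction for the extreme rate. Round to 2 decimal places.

The false-alarm rate is 0/25 = 0, so apply the 1/(2N) correction: FA → 1/(2·25) = 0.02000.
z(H) = z(0.81667) = 0.903
z(FA) = z(0.02000) = -2.054
d' = 0.903 − (-2.054) = 2.957

d′ = 2.96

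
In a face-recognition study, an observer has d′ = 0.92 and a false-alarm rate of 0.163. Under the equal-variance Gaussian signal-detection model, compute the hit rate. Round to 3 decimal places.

hit rate = 0.475

z(false-alarm rate) = z(0.163) = -0.9822
z(H) = z(FA) + d' = -0.9822 + 0.92 = -0.0622
hit rate = Φ(-0.0622) = 0.4752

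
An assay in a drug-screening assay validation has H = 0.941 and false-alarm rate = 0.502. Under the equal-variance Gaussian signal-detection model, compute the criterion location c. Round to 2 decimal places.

z(H) = z(0.941) = 1.5632
z(FA) = z(0.502) = 0.0050
c = −½·[z(H) + z(FA)] = −0.5 × (1.5632 + 0.0050) = -0.7841
c < 0: the assay has a liberal response bias.

c = -0.78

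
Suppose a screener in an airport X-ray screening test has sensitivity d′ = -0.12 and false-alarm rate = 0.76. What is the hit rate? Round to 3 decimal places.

z(false-alarm rate) = z(0.76) = 0.7063
z(H) = z(FA) + d' = 0.7063 + (-0.12) = 0.5863
hit rate = Φ(0.5863) = 0.7212

hit rate = 0.721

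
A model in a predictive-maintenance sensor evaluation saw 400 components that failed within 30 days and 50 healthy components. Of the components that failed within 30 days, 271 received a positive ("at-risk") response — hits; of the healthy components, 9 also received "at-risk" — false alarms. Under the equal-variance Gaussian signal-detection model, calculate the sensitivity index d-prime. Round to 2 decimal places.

d-prime = 1.38

H = 271/400 = 0.6775
FA = 9/50 = 0.1800
z(H) = 0.4607
z(FA) = -0.9154
d' = z(H) − z(FA) = 0.4607 − (-0.9154) = 1.3761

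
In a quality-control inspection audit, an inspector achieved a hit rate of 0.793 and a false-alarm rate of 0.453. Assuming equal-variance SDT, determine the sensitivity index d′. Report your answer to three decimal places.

Φ⁻¹(0.793) = 0.8169, Φ⁻¹(0.453) = -0.1181
d' = z(H) − z(FA) = 0.8169 − (-0.1181) = 0.9350

d′ = 0.935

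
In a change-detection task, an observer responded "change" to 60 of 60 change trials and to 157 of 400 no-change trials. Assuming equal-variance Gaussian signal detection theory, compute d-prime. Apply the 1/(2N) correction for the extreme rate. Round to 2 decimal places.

d-prime = 2.67

The hit rate is 60/60 = 1, so apply the 1/(2N) correction: H → 1 − 1/(2·60) = 0.99167.
z(H) = z(0.99167) = 2.394
z(FA) = z(0.39250) = -0.273
d' = 2.394 − (-0.273) = 2.667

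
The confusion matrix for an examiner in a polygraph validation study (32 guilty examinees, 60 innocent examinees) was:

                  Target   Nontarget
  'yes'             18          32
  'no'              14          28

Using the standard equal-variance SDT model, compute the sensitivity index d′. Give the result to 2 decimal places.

H = 18/32 = 0.5625
FA = 32/60 = 0.5333
z(H) = z(0.5625) = 0.157
z(FA) = z(0.5333) = 0.084
d' = z(H) − z(FA) = 0.157 − 0.084 = 0.073

d′ = 0.07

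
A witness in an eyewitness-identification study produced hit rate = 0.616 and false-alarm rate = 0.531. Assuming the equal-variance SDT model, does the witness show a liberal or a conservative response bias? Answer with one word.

liberal

z(H) = 0.295, z(FA) = 0.078
c = −½·(z(H) + z(FA)) = -0.1865
c < 0 → liberal criterion (biased toward responding “yes”).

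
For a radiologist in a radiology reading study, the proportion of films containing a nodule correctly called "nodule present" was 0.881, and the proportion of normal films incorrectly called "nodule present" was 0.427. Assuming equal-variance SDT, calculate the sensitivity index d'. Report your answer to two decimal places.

Φ⁻¹(H) = Φ⁻¹(0.881) = 1.1800
Φ⁻¹(FA) = Φ⁻¹(0.427) = -0.1840
d' = z(H) − z(FA) = 1.1800 − (-0.1840) = 1.3640

d' = 1.36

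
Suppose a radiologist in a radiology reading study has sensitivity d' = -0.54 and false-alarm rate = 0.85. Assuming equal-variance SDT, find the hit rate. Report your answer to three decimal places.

z(false-alarm rate) = z(0.85) = 1.0364
z(H) = z(FA) + d' = 1.0364 + (-0.54) = 0.4964
hit rate = Φ(0.4964) = 0.6902

hit rate = 0.690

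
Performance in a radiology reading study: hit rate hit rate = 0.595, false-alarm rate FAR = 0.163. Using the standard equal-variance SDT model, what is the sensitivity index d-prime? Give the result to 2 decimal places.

d-prime = 1.22

z(H) = 0.240
z(FA) = -0.982
d' = z(H) − z(FA) = 0.240 − (-0.982) = 1.222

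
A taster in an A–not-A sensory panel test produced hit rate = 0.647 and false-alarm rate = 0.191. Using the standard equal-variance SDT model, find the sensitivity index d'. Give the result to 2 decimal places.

d' = 1.25

Φ⁻¹(H) = Φ⁻¹(0.647) = 0.3772
Φ⁻¹(FA) = Φ⁻¹(0.191) = -0.8742
d' = z(H) − z(FA) = 0.3772 − (-0.8742) = 1.2514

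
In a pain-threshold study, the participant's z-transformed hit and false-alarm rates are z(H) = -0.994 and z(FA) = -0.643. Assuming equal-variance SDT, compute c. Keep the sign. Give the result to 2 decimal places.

c = −½·[z(H) + z(FA)] = −½·(-0.994 + (-0.643)) = 0.8185

c = 0.82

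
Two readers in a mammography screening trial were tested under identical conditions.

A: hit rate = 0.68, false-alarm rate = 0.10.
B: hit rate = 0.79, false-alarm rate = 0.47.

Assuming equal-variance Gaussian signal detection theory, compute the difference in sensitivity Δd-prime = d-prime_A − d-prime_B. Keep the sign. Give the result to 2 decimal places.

A: z(0.68) = 0.468, z(0.10) = -1.282, d' = 1.750
B: z(0.79) = 0.806, z(0.47) = -0.075, d' = 0.881
Δd' = d'_A − d'_B = 1.750 − 0.881 = 0.869
A has the higher sensitivity.

Δd-prime = 0.87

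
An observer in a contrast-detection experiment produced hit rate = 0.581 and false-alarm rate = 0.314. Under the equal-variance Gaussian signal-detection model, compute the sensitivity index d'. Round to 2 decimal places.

d' = 0.69

z(0.581) = 0.2045, z(0.314) = -0.4845
d' = z(H) − z(FA) = 0.2045 − (-0.4845) = 0.6890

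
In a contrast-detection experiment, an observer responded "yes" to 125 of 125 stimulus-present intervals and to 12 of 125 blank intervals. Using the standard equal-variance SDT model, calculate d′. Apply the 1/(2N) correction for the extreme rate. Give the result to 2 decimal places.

d′ = 3.96

The hit rate is 125/125 = 1, so apply the 1/(2N) correction: H → 1 − 1/(2·125) = 0.99600.
z(H) = z(0.99600) = 2.652
z(FA) = z(0.09600) = -1.305
d' = 2.652 − (-1.305) = 3.957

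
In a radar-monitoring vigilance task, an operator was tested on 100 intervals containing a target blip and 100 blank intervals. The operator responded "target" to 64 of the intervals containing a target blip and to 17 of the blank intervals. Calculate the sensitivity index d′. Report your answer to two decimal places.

d′ = 1.31

H = 64/100 = 0.6400
FA = 17/100 = 0.1700
Φ⁻¹(H) = Φ⁻¹(0.6400) = 0.358
Φ⁻¹(FA) = Φ⁻¹(0.1700) = -0.954
d' = z(H) − z(FA) = 0.358 − (-0.954) = 1.312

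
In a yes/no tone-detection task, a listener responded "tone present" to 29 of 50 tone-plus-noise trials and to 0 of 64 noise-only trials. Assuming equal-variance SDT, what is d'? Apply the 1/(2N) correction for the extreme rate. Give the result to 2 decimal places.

d' = 2.62

The false-alarm rate is 0/64 = 0, so apply the 1/(2N) correction: FA → 1/(2·64) = 0.00781.
z(H) = z(0.58000) = 0.202
z(FA) = z(0.00781) = -2.418
d' = 0.202 − (-2.418) = 2.620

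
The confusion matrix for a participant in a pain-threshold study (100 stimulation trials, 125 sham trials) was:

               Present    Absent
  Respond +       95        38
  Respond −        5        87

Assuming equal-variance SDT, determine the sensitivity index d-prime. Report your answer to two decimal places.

H = 95/100 = 0.9500
FA = 38/125 = 0.3040
Φ⁻¹(H) = Φ⁻¹(0.9500) = 1.6449
Φ⁻¹(FA) = Φ⁻¹(0.3040) = -0.5129
d' = z(H) − z(FA) = 1.6449 − (-0.5129) = 2.1578

d-prime = 2.16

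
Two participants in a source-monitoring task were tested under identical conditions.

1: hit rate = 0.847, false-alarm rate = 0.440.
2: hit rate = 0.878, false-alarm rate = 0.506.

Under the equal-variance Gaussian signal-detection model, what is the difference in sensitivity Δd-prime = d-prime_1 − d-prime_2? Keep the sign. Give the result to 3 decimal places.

Δd-prime = 0.025

1: z(0.847) = 1.0237, z(0.440) = -0.1510, d' = 1.1747
2: z(0.878) = 1.1650, z(0.506) = 0.0150, d' = 1.1500
Δd' = d'_1 − d'_2 = 1.1747 − 1.1500 = 0.0247
1 has the higher sensitivity.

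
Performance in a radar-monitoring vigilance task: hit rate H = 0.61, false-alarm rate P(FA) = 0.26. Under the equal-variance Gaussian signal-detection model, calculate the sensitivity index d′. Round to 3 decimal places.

z(H) = 0.2793
z(FA) = -0.6433
d' = z(H) − z(FA) = 0.2793 − (-0.6433) = 0.9226

d′ = 0.923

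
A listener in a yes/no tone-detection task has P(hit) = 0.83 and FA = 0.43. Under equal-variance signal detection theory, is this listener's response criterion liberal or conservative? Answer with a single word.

z(H) = 0.954, z(FA) = -0.176
c = −½·(z(H) + z(FA)) = -0.389
c < 0 → liberal criterion (biased toward responding “yes”).

liberal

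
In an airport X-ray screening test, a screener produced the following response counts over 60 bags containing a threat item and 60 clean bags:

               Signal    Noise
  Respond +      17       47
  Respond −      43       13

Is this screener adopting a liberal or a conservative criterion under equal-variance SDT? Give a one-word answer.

liberal

z(H) = -0.573, z(FA) = 0.784
c = −½·(z(H) + z(FA)) = -0.1055
c < 0 → liberal criterion (biased toward responding “yes”).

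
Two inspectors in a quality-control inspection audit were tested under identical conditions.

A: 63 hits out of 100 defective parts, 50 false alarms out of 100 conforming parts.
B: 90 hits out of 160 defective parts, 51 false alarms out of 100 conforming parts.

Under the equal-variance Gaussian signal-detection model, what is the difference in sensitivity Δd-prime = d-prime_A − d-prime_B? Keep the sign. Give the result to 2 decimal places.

A: z(0.6300) = 0.332, z(0.5000) = 0.000, d' = 0.332
B: z(0.5625) = 0.157, z(0.5100) = 0.025, d' = 0.132
Δd' = d'_A − d'_B = 0.332 − 0.132 = 0.200
A has the higher sensitivity.

Δd-prime = 0.20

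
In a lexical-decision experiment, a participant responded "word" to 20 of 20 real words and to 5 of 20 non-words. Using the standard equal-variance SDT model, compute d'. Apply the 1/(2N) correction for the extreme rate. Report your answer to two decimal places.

d' = 2.63

The hit rate is 20/20 = 1, so apply the 1/(2N) correction: H → 1 − 1/(2·20) = 0.97500.
z(H) = z(0.97500) = 1.960
z(FA) = z(0.25000) = -0.674
d' = 1.960 − (-0.674) = 2.634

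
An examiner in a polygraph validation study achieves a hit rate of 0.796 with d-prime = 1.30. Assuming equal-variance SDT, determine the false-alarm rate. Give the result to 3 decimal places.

z(hit rate) = z(0.796) = 0.8274
z(FA) = z(H) − d' = 0.8274 − 1.30 = -0.4726
false-alarm rate = Φ(-0.4726) = 0.3182

false-alarm rate = 0.318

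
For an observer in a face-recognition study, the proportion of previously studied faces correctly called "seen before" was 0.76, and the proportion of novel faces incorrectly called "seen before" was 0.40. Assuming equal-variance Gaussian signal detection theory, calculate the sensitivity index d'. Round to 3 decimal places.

z(H) = 0.7063
z(FA) = -0.2533
d' = z(H) − z(FA) = 0.7063 − (-0.2533) = 0.9596

d' = 0.960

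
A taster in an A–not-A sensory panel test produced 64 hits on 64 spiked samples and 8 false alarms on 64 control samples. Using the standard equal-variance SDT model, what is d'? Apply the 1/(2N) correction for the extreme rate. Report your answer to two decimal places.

d' = 3.57

The hit rate is 64/64 = 1, so apply the 1/(2N) correction: H → 1 − 1/(2·64) = 0.99219.
z(H) = z(0.99219) = 2.418
z(FA) = z(0.12500) = -1.150
d' = 2.418 − (-1.150) = 3.568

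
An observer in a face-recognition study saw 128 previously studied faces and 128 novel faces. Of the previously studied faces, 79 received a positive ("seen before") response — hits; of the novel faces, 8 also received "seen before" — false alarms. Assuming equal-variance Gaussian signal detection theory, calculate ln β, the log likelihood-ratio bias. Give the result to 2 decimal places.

H = 79/128 = 0.6172
FA = 8/128 = 0.0625
z(H) = z(0.6172) = 0.298
z(FA) = z(0.0625) = -1.534
ln β = −½·[z(H)² − z(FA)²] = −0.5 × (0.089 − 2.353) = 1.132

ln β = 1.13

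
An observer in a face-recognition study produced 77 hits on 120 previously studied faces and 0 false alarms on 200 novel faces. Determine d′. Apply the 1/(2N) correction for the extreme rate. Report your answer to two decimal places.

d′ = 3.17

The false-alarm rate is 0/200 = 0, so apply the 1/(2N) correction: FA → 1/(2·200) = 0.00250.
z(H) = z(0.64167) = 0.363
z(FA) = z(0.00250) = -2.807
d' = 0.363 − (-2.807) = 3.170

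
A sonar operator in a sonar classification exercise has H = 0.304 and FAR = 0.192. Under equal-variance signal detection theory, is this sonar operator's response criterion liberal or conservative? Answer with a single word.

conservative

z(H) = -0.513, z(FA) = -0.871
c = −½·(z(H) + z(FA)) = 0.692
c > 0 → conservative criterion (biased toward responding “no”).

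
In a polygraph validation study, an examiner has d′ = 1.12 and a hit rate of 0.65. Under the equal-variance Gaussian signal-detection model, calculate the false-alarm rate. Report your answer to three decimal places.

z(hit rate) = z(0.65) = 0.3853
z(FA) = z(H) − d' = 0.3853 − 1.12 = -0.7347
false-alarm rate = Φ(-0.7347) = 0.2313

false-alarm rate = 0.231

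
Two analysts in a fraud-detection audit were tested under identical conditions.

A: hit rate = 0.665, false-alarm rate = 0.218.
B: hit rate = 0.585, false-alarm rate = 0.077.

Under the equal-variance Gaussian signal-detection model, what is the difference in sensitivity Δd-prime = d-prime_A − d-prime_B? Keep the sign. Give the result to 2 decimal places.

Δd-prime = -0.44

A: z(0.665) = 0.426, z(0.218) = -0.779, d' = 1.205
B: z(0.585) = 0.215, z(0.077) = -1.426, d' = 1.641
Δd' = d'_A − d'_B = 1.205 − 1.641 = -0.436
B has the higher sensitivity.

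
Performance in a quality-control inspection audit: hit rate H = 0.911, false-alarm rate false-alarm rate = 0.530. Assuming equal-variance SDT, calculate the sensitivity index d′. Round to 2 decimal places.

Φ⁻¹(H) = Φ⁻¹(0.911) = 1.347
Φ⁻¹(FA) = Φ⁻¹(0.530) = 0.075
d' = z(H) − z(FA) = 1.347 − 0.075 = 1.272

d′ = 1.27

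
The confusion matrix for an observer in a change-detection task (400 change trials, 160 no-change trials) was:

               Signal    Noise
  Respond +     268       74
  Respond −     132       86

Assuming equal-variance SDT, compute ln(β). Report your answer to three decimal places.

H = 268/400 = 0.6700
FA = 74/160 = 0.4625
z(H) = 0.4399
z(FA) = -0.0941
ln β = −½·[z(H)² − z(FA)²] = −0.5 × (0.1935 − 0.0089) = -0.0923

ln β = -0.092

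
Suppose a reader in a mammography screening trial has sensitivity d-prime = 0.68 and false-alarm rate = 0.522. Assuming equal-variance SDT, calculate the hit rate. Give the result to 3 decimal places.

z(false-alarm rate) = z(0.522) = 0.0552
z(H) = z(FA) + d' = 0.0552 + 0.68 = 0.7352
hit rate = Φ(0.7352) = 0.7689

hit rate = 0.769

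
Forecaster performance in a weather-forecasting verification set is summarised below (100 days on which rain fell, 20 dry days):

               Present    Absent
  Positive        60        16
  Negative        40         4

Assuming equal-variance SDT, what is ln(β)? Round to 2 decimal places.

ln β = 0.32

H = 60/100 = 0.6000
FA = 16/20 = 0.8000
z(H) = z(0.6000) = 0.253
z(FA) = z(0.8000) = 0.842
ln β = −½·[z(H)² − z(FA)²] = −0.5 × (0.064 − 0.709) = 0.3225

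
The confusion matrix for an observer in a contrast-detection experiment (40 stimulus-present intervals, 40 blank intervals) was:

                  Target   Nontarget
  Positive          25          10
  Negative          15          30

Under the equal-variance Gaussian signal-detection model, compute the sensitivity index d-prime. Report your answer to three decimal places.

H = 25/40 = 0.6250
FA = 10/40 = 0.2500
z(H) = z(0.6250) = 0.3186
z(FA) = z(0.2500) = -0.6745
d' = z(H) − z(FA) = 0.3186 − (-0.6745) = 0.9931

d-prime = 0.993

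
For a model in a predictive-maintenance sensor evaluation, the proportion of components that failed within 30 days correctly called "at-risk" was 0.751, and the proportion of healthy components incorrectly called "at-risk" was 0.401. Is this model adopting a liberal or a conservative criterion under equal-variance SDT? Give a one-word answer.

liberal

z(H) = 0.678, z(FA) = -0.251
c = −½·(z(H) + z(FA)) = -0.2135
c < 0 → liberal criterion (biased toward responding “yes”).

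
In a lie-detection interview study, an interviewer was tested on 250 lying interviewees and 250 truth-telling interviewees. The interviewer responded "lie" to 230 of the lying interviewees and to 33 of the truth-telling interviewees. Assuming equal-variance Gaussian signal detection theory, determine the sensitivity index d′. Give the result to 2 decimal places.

H = 230/250 = 0.9200
FA = 33/250 = 0.1320
z(H) = 1.4051
z(FA) = -1.1170
d' = z(H) − z(FA) = 1.4051 − (-1.1170) = 2.5221

d′ = 2.52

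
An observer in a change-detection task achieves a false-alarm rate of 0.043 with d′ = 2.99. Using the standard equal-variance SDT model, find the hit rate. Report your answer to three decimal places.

z(false-alarm rate) = z(0.043) = -1.7169
z(H) = z(FA) + d' = -1.7169 + 2.99 = 1.2731
hit rate = Φ(1.2731) = 0.8985

hit rate = 0.899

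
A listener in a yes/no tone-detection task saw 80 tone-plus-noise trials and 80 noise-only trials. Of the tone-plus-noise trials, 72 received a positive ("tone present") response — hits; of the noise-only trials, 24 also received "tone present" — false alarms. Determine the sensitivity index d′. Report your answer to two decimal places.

d′ = 1.81

H = 72/80 = 0.9000
FA = 24/80 = 0.3000
z(0.9000) = 1.2816, z(0.3000) = -0.5244
d' = z(H) − z(FA) = 1.2816 − (-0.5244) = 1.8060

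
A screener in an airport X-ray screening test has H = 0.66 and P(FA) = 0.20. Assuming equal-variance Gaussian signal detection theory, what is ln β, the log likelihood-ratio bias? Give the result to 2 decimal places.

Φ⁻¹(0.66) = 0.412, Φ⁻¹(0.20) = -0.842
ln β = −½·[z(H)² − z(FA)²] = −0.5 × (0.170 − 0.709) = 0.2695

ln β = 0.27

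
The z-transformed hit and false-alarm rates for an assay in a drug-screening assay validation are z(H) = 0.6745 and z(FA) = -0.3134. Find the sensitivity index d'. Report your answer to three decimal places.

d' = 0.988

d' = z(H) − z(FA) = 0.6745 − (-0.3134) = 0.9879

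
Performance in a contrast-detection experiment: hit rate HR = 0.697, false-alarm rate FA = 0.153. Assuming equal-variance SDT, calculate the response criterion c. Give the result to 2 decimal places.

z(H) = z(0.697) = 0.516
z(FA) = z(0.153) = -1.024
c = −½·[z(H) + z(FA)] = −0.5 × (0.516 + (-1.024)) = 0.254

c = 0.25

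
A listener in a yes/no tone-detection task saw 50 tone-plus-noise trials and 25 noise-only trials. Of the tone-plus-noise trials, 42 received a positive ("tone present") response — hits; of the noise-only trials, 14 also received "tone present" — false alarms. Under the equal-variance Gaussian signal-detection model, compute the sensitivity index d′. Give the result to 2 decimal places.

H = 42/50 = 0.8400
FA = 14/25 = 0.5600
Φ⁻¹(H) = 0.9945
Φ⁻¹(FA) = 0.1510
d' = z(H) − z(FA) = 0.9945 − 0.1510 = 0.8435

d′ = 0.84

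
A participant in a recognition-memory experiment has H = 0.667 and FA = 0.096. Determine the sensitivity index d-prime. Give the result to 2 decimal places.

Φ⁻¹(H) = 0.4316
Φ⁻¹(FA) = -1.3047
d' = z(H) − z(FA) = 0.4316 − (-1.3047) = 1.7363

d-prime = 1.74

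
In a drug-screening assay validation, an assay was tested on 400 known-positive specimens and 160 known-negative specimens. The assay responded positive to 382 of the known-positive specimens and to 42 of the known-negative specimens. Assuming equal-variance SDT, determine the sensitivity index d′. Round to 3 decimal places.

d′ = 2.331

H = 382/400 = 0.9550
FA = 42/160 = 0.2625
z(H) = 1.6954
z(FA) = -0.6357
d' = z(H) − z(FA) = 1.6954 − (-0.6357) = 2.3311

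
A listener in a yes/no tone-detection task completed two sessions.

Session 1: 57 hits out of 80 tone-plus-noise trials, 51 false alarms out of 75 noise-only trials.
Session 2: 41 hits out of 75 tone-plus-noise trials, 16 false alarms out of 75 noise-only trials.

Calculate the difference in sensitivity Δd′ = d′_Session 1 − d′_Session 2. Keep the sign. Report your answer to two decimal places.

Δd′ = -0.82

Session 1: z(0.7125) = 0.561, z(0.6800) = 0.468, d' = 0.093
Session 2: z(0.5467) = 0.117, z(0.2133) = -0.795, d' = 0.912
Δd' = d'_Session 1 − d'_Session 2 = 0.093 − 0.912 = -0.819
Session 2 has the higher sensitivity.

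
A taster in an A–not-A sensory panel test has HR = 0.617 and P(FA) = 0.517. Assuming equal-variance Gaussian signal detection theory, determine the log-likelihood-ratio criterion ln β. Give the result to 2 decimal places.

ln β = -0.04

z(H) = z(0.617) = 0.298
z(FA) = z(0.517) = 0.043
ln β = −½·[z(H)² − z(FA)²] = −0.5 × (0.089 − 0.002) = -0.0435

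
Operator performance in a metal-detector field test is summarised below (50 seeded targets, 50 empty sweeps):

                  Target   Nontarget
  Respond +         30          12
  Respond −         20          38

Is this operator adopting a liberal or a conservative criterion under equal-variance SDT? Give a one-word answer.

z(H) = 0.253, z(FA) = -0.706
c = −½·(z(H) + z(FA)) = 0.2265
c > 0 → conservative criterion (biased toward responding “no”).

conservative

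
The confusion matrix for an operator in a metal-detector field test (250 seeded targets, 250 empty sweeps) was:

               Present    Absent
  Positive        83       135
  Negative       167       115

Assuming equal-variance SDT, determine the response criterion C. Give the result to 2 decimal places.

C = 0.17

H = 83/250 = 0.3320
FA = 135/250 = 0.5400
Φ⁻¹(H) = -0.4344
Φ⁻¹(FA) = 0.1004
c = −½·[z(H) + z(FA)] = −0.5 × (-0.4344 + 0.1004) = 0.1670
c > 0: the operator has a conservative response bias.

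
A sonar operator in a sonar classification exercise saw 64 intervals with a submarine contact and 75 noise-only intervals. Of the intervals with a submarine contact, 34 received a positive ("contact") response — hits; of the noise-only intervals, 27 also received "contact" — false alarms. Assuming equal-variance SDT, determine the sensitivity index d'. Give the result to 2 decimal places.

H = 34/64 = 0.5312
FA = 27/75 = 0.3600
z(H) = z(0.5312) = 0.0783
z(FA) = z(0.3600) = -0.3585
d' = z(H) − z(FA) = 0.0783 − (-0.3585) = 0.4368

d' = 0.44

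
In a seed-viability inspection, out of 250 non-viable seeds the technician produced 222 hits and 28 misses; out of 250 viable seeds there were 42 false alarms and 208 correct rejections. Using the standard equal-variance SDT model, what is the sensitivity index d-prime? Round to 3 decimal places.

d-prime = 2.178

H = 222/250 = 0.8880
FA = 42/250 = 0.1680
z(H) = 1.2160
z(FA) = -0.9621
d' = z(H) − z(FA) = 1.2160 − (-0.9621) = 2.1781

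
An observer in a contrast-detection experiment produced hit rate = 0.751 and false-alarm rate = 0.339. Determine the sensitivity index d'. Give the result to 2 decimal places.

d' = 1.09

z(H) = z(0.751) = 0.678
z(FA) = z(0.339) = -0.415
d' = z(H) − z(FA) = 0.678 − (-0.415) = 1.093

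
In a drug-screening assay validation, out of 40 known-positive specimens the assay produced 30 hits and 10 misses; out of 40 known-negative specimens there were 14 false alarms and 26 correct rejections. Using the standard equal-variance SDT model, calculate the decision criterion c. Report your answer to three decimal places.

H = 30/40 = 0.7500
FA = 14/40 = 0.3500
Φ⁻¹(H) = Φ⁻¹(0.7500) = 0.6745
Φ⁻¹(FA) = Φ⁻¹(0.3500) = -0.3853
c = −½·[z(H) + z(FA)] = −0.5 × (0.6745 + (-0.3853)) = -0.1446
c < 0: the assay has a liberal response bias.

c = -0.145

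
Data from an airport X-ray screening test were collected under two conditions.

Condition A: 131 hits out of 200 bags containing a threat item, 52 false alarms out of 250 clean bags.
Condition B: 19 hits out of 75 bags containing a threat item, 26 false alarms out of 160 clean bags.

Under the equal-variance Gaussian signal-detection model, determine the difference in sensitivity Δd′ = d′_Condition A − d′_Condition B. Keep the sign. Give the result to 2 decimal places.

Δd′ = 0.89

Condition A: z(0.6550) = 0.399, z(0.2080) = -0.813, d' = 1.212
Condition B: z(0.2533) = -0.664, z(0.1625) = -0.984, d' = 0.320
Δd' = d'_Condition A − d'_Condition B = 1.212 − 0.320 = 0.892
Condition A has the higher sensitivity.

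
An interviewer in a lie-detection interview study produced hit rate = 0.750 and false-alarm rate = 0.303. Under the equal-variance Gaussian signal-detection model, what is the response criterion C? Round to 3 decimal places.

z(0.750) = 0.6745, z(0.303) = -0.5158
c = −½·[z(H) + z(FA)] = −0.5 × (0.6745 + (-0.5158)) = -0.07935

C = -0.079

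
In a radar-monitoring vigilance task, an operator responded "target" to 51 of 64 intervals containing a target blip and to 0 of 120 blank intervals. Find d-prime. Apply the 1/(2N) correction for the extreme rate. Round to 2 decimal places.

d-prime = 3.47

The false-alarm rate is 0/120 = 0, so apply the 1/(2N) correction: FA → 1/(2·120) = 0.00417.
z(H) = z(0.79688) = 0.831
z(FA) = z(0.00417) = -2.638
d' = 0.831 − (-2.638) = 3.469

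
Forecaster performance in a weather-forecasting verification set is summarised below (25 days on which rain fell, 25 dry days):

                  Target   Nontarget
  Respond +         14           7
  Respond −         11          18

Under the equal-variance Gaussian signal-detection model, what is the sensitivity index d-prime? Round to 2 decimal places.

d-prime = 0.73

H = 14/25 = 0.5600
FA = 7/25 = 0.2800
Φ⁻¹(H) = 0.151
Φ⁻¹(FA) = -0.583
d' = z(H) − z(FA) = 0.151 − (-0.583) = 0.734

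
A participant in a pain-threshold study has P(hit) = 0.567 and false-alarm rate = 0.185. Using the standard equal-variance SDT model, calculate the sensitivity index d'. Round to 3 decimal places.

d' = 1.065

z(H) = 0.1687
z(FA) = -0.8965
d' = z(H) − z(FA) = 0.1687 − (-0.8965) = 1.0652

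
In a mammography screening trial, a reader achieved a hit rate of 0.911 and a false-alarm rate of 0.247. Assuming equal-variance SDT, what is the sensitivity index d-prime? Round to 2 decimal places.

Φ⁻¹(0.911) = 1.347, Φ⁻¹(0.247) = -0.684
d' = z(H) − z(FA) = 1.347 − (-0.684) = 2.031

d-prime = 2.03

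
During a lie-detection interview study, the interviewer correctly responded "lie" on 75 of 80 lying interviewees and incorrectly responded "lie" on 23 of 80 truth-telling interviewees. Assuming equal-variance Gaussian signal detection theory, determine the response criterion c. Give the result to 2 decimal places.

H = 75/80 = 0.9375
FA = 23/80 = 0.2875
z(H) = 1.5341
z(FA) = -0.5607
c = −½·[z(H) + z(FA)] = −0.5 × (1.5341 + (-0.5607)) = -0.4867

c = -0.49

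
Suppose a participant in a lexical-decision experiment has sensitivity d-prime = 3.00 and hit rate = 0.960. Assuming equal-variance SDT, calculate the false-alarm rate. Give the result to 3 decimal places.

z(hit rate) = z(0.960) = 1.7507
z(FA) = z(H) − d' = 1.7507 − 3.00 = -1.2493
false-alarm rate = Φ(-1.2493) = 0.1058

false-alarm rate = 0.106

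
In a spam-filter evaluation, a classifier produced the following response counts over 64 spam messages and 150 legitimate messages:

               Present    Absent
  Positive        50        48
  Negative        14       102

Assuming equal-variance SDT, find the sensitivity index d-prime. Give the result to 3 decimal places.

H = 50/64 = 0.7812
FA = 48/150 = 0.3200
Φ⁻¹(H) = Φ⁻¹(0.7812) = 0.7763
Φ⁻¹(FA) = Φ⁻¹(0.3200) = -0.4677
d' = z(H) − z(FA) = 0.7763 − (-0.4677) = 1.2440

d-prime = 1.244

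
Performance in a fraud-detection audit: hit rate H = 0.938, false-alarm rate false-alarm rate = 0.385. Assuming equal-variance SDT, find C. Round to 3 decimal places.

C = -0.623

z(H) = z(0.938) = 1.5382
z(FA) = z(0.385) = -0.2924
c = −½·[z(H) + z(FA)] = −0.5 × (1.5382 + (-0.2924)) = -0.6229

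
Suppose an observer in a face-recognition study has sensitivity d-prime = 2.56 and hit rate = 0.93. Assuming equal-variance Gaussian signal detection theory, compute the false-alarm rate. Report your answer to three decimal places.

z(hit rate) = z(0.93) = 1.4758
z(FA) = z(H) − d' = 1.4758 − 2.56 = -1.0842
false-alarm rate = Φ(-1.0842) = 0.1391

false-alarm rate = 0.139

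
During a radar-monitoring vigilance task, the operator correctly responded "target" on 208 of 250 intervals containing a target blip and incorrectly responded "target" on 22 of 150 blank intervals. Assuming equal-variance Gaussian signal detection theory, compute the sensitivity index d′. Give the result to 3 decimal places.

H = 208/250 = 0.8320
FA = 22/150 = 0.1467
Φ⁻¹(0.8320) = 0.9621, Φ⁻¹(0.1467) = -1.0507
d' = z(H) − z(FA) = 0.9621 − (-1.0507) = 2.0128

d′ = 2.013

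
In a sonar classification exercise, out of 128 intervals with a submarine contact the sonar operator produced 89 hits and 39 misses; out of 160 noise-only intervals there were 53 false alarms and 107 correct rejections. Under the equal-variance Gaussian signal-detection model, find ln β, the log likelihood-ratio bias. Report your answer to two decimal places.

H = 89/128 = 0.6953
FA = 53/160 = 0.3312
z(H) = z(0.6953) = 0.511
z(FA) = z(0.3312) = -0.437
ln β = −½·[z(H)² − z(FA)²] = −0.5 × (0.261 − 0.191) = -0.035

ln β = -0.04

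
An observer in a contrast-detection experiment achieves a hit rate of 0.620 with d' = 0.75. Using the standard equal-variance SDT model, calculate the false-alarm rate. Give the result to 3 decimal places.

false-alarm rate = 0.328

z(hit rate) = z(0.620) = 0.3055
z(FA) = z(H) − d' = 0.3055 − 0.75 = -0.4445
false-alarm rate = Φ(-0.4445) = 0.3283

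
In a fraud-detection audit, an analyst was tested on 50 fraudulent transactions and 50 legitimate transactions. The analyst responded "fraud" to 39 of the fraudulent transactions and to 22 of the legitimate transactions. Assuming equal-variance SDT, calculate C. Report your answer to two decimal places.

C = -0.31

H = 39/50 = 0.7800
FA = 22/50 = 0.4400
Φ⁻¹(H) = Φ⁻¹(0.7800) = 0.7722
Φ⁻¹(FA) = Φ⁻¹(0.4400) = -0.1510
c = −½·[z(H) + z(FA)] = −0.5 × (0.7722 + (-0.1510)) = -0.3106
c < 0: the analyst has a liberal response bias.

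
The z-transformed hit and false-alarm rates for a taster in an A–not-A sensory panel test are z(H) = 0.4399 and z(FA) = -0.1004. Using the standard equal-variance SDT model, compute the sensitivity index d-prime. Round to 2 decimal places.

d' = z(H) − z(FA) = 0.4399 − (-0.1004) = 0.5403

d-prime = 0.54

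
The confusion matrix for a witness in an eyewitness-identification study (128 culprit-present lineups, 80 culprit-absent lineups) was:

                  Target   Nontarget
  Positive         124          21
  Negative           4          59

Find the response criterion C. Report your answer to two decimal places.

H = 124/128 = 0.9688
FA = 21/80 = 0.2625
Φ⁻¹(H) = 1.863
Φ⁻¹(FA) = -0.636
c = −½·[z(H) + z(FA)] = −0.5 × (1.863 + (-0.636)) = -0.6135

C = -0.61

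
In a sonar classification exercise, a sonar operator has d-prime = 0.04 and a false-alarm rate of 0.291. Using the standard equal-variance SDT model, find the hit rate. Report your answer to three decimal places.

hit rate = 0.305

z(false-alarm rate) = z(0.291) = -0.5505
z(H) = z(FA) + d' = -0.5505 + 0.04 = -0.5105
hit rate = Φ(-0.5105) = 0.3049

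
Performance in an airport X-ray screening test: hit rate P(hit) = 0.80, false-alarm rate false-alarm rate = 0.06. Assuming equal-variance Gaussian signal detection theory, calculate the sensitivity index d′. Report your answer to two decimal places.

z(H) = z(0.80) = 0.842
z(FA) = z(0.06) = -1.555
d' = z(H) − z(FA) = 0.842 − (-1.555) = 2.397

d′ = 2.40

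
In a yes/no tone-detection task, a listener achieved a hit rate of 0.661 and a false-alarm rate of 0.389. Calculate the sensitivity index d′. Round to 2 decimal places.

z(H) = z(0.661) = 0.415
z(FA) = z(0.389) = -0.282
d' = z(H) − z(FA) = 0.415 − (-0.282) = 0.697

d′ = 0.70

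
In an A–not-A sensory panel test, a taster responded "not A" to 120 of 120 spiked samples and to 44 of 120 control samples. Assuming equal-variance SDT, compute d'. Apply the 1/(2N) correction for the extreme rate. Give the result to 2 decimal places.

d' = 2.98

The hit rate is 120/120 = 1, so apply the 1/(2N) correction: H → 1 − 1/(2·120) = 0.99583.
z(H) = z(0.99583) = 2.638
z(FA) = z(0.36667) = -0.341
d' = 2.638 − (-0.341) = 2.979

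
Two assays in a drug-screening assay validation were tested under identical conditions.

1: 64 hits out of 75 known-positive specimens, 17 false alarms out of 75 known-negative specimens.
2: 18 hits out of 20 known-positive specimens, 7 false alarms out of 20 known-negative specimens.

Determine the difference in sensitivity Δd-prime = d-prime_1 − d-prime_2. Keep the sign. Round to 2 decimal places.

Δd-prime = 0.13

1: z(0.8533) = 1.051, z(0.2267) = -0.750, d' = 1.801
2: z(0.9000) = 1.282, z(0.3500) = -0.385, d' = 1.667
Δd' = d'_1 − d'_2 = 1.801 − 1.667 = 0.134
1 has the higher sensitivity.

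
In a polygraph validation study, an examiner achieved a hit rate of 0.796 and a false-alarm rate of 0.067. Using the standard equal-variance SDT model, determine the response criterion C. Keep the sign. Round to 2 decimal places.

z(H) = z(0.796) = 0.8274
z(FA) = z(0.067) = -1.4985
c = −½·[z(H) + z(FA)] = −0.5 × (0.8274 + (-1.4985)) = 0.33555

C = 0.34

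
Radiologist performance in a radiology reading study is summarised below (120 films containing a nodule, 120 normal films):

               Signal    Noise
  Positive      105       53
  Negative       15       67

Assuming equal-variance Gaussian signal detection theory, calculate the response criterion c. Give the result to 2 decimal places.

H = 105/120 = 0.8750
FA = 53/120 = 0.4417
z(H) = 1.150
z(FA) = -0.147
c = −½·[z(H) + z(FA)] = −0.5 × (1.150 + (-0.147)) = -0.5015
c < 0: the radiologist has a liberal response bias.

c = -0.50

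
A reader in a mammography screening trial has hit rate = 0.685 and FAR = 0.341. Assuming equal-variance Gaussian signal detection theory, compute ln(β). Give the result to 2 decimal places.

z(0.685) = 0.482, z(0.341) = -0.410
ln β = −½·[z(H)² − z(FA)²] = −0.5 × (0.232 − 0.168) = -0.032

ln β = -0.03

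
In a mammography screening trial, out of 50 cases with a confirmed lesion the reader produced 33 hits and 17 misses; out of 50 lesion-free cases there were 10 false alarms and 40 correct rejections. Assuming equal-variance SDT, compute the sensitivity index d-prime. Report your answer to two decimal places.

d-prime = 1.25

H = 33/50 = 0.6600
FA = 10/50 = 0.2000
z(0.6600) = 0.4125, z(0.2000) = -0.8416
d' = z(H) − z(FA) = 0.4125 − (-0.8416) = 1.2541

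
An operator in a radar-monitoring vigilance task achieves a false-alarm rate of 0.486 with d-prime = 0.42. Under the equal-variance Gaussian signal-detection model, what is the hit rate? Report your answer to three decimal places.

hit rate = 0.650

z(false-alarm rate) = z(0.486) = -0.0351
z(H) = z(FA) + d' = -0.0351 + 0.42 = 0.3849
hit rate = Φ(0.3849) = 0.6498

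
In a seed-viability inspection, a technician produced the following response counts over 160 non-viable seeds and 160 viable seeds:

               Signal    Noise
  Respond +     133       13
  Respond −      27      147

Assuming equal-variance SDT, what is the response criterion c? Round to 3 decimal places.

c = 0.219

H = 133/160 = 0.8313
FA = 13/160 = 0.0813
z(H) = z(0.8313) = 0.9593
z(FA) = z(0.0813) = -1.3964
c = −½·[z(H) + z(FA)] = −0.5 × (0.9593 + (-1.3964)) = 0.21855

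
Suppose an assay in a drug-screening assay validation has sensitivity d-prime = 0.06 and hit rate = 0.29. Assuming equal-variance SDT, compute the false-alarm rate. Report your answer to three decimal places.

z(hit rate) = z(0.29) = -0.5534
z(FA) = z(H) − d' = -0.5534 − 0.06 = -0.6134
false-alarm rate = Φ(-0.6134) = 0.2698

false-alarm rate = 0.270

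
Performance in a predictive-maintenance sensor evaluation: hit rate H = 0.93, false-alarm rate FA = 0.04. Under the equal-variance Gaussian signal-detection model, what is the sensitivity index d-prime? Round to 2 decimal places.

d-prime = 3.23

z(H) = z(0.93) = 1.476
z(FA) = z(0.04) = -1.751
d' = z(H) − z(FA) = 1.476 − (-1.751) = 3.227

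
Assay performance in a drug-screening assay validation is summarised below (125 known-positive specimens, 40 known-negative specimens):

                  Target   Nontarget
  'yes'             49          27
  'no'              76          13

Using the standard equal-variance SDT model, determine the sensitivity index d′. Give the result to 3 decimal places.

H = 49/125 = 0.3920
FA = 27/40 = 0.6750
z(H) = z(0.3920) = -0.2741
z(FA) = z(0.6750) = 0.4538
d' = z(H) − z(FA) = -0.2741 − 0.4538 = -0.7279

d′ = -0.728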